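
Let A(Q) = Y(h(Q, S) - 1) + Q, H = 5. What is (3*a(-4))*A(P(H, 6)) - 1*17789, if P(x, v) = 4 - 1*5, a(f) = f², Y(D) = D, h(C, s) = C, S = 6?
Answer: -17933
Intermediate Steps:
P(x, v) = -1 (P(x, v) = 4 - 5 = -1)
A(Q) = -1 + 2*Q (A(Q) = (Q - 1) + Q = (-1 + Q) + Q = -1 + 2*Q)
(3*a(-4))*A(P(H, 6)) - 1*17789 = (3*(-4)²)*(-1 + 2*(-1)) - 1*17789 = (3*16)*(-1 - 2) - 17789 = 48*(-3) - 17789 = -144 - 17789 = -17933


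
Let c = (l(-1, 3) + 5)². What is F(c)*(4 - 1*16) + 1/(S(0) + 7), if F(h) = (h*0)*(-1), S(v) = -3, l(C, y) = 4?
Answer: ¼ ≈ 0.25000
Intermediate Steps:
c = 81 (c = (4 + 5)² = 9² = 81)
F(h) = 0 (F(h) = 0*(-1) = 0)
F(c)*(4 - 1*16) + 1/(S(0) + 7) = 0*(4 - 1*16) + 1/(-3 + 7) = 0*(4 - 16) + 1/4 = 0*(-12) + ¼ = 0 + ¼ = ¼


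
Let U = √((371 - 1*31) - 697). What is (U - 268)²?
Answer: (268 - I*√357)² ≈ 71467.0 - 10127.0*I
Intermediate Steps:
U = I*√357 (U = √((371 - 31) - 697) = √(340 - 697) = √(-357) = I*√357 ≈ 18.894*I)
(U - 268)² = (I*√357 - 268)² = (-268 + I*√357)²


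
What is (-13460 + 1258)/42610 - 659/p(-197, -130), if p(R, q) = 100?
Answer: -2930019/426100 ≈ -6.8764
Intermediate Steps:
(-13460 + 1258)/42610 - 659/p(-197, -130) = (-13460 + 1258)/42610 - 659/100 = -12202*1/42610 - 659*1/100 = -6101/21305 - 659/100 = -2930019/426100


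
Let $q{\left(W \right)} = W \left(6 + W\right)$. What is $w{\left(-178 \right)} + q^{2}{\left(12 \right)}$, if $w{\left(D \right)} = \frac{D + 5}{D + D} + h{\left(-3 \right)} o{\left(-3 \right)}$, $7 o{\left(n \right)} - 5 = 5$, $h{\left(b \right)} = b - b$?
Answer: $\frac{16609709}{356} \approx 46657.0$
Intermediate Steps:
$h{\left(b \right)} = 0$
$o{\left(n \right)} = \frac{10}{7}$ ($o{\left(n \right)} = \frac{5}{7} + \frac{1}{7} \cdot 5 = \frac{5}{7} + \frac{5}{7} = \frac{10}{7}$)
$w{\left(D \right)} = \frac{5 + D}{2 D}$ ($w{\left(D \right)} = \frac{D + 5}{D + D} + 0 \cdot \frac{10}{7} = \frac{5 + D}{2 D} + 0 = \frac{5 + D}{2 D}$)
$w{\left(-178 \right)} + q^{2}{\left(12 \right)} = \frac{5 - 178}{2 \left(-178\right)} + \left(12 \left(6 + 12\right)\right)^{2} = \frac{1}{2} \left(- \frac{1}{178}\right) \left(-173\right) + \left(12 \cdot 18\right)^{2} = \frac{173}{356} + 216^{2} = \frac{173}{356} + 46656 = \frac{16609709}{356}$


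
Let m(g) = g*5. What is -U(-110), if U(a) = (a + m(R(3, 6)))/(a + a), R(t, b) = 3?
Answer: -19/44 ≈ -0.43182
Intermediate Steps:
m(g) = 5*g
U(a) = (15 + a)/(2*a) (U(a) = (a + 5*3)/(a + a) = (a + 15)/((2*a)) = (15 + a)*(1/(2*a)) = (15 + a)/(2*a))
-U(-110) = -(15 - 110)/(2*(-110)) = -(-1)*(-95)/(2*110) = -1*19/44 = -19/44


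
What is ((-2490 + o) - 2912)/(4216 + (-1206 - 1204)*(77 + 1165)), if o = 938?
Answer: 1116/747251 ≈ 0.0014935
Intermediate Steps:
((-2490 + o) - 2912)/(4216 + (-1206 - 1204)*(77 + 1165)) = ((-2490 + 938) - 2912)/(4216 + (-1206 - 1204)*(77 + 1165)) = (-1552 - 2912)/(4216 - 2410*1242) = -4464/(4216 - 2993220) = -4464/(-2989004) = -4464*(-1/2989004) = 1116/747251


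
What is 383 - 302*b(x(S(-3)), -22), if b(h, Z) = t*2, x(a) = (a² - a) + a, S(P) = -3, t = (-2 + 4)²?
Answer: -2033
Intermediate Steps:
t = 4 (t = 2² = 4)
x(a) = a²
b(h, Z) = 8 (b(h, Z) = 4*2 = 8)
383 - 302*b(x(S(-3)), -22) = 383 - 302*8 = 383 - 2416 = -2033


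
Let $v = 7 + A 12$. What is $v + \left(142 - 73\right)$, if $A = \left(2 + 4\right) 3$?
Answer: $292$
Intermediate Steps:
$A = 18$ ($A = 6 \cdot 3 = 18$)
$v = 223$ ($v = 7 + 18 \cdot 12 = 7 + 216 = 223$)
$v + \left(142 - 73\right) = 223 + \left(142 - 73\right) = 223 + 69 = 292$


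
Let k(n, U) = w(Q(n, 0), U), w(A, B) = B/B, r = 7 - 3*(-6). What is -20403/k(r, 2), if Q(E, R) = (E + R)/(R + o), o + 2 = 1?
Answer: -20403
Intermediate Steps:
o = -1 (o = -2 + 1 = -1)
Q(E, R) = (E + R)/(-1 + R) (Q(E, R) = (E + R)/(R - 1) = (E + R)/(-1 + R))
r = 25 (r = 7 + 18 = 25)
w(A, B) = 1
k(n, U) = 1
-20403/k(r, 2) = -20403/1 = -20403*1 = -20403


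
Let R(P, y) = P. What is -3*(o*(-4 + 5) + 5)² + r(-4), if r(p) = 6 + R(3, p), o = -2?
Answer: -18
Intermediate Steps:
r(p) = 9 (r(p) = 6 + 3 = 9)
-3*(o*(-4 + 5) + 5)² + r(-4) = -3*(-2*(-4 + 5) + 5)² + 9 = -3*(-2*1 + 5)² + 9 = -3*(-2 + 5)² + 9 = -3*3² + 9 = -3*9 + 9 = -27 + 9 = -18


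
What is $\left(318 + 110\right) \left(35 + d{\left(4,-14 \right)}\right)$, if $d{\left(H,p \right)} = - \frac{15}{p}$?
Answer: $\frac{108070}{7} \approx 15439.0$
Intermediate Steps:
$d{\left(H,p \right)} = - \frac{15}{p}$
$\left(318 + 110\right) \left(35 + d{\left(4,-14 \right)}\right) = \left(318 + 110\right) \left(35 - \frac{15}{-14}\right) = 428 \left(35 - - \frac{15}{14}\right) = 428 \left(35 + \frac{15}{14}\right) = 428 \cdot \frac{505}{14} = \frac{108070}{7}$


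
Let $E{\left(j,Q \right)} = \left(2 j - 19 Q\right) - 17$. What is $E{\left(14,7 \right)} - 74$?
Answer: $-196$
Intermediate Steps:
$E{\left(j,Q \right)} = -17 - 19 Q + 2 j$ ($E{\left(j,Q \right)} = \left(- 19 Q + 2 j\right) - 17 = -17 - 19 Q + 2 j$)
$E{\left(14,7 \right)} - 74 = \left(-17 - 133 + 2 \cdot 14\right) - 74 = \left(-17 - 133 + 28\right) - 74 = -122 - 74 = -196$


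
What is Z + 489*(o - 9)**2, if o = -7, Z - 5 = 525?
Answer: 125714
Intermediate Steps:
Z = 530 (Z = 5 + 525 = 530)
Z + 489*(o - 9)**2 = 530 + 489*(-7 - 9)**2 = 530 + 489*(-16)**2 = 530 + 489*256 = 530 + 125184 = 125714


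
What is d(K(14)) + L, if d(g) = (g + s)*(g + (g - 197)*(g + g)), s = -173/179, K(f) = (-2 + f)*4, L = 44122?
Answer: -112123426/179 ≈ -6.2639e+5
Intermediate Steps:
K(f) = -8 + 4*f
s = -173/179 (s = -173*1/179 = -173/179 ≈ -0.96648)
d(g) = (-173/179 + g)*(g + 2*g*(-197 + g)) (d(g) = (g - 173/179)*(g + (g - 197)*(g + g)) = (-173/179 + g)*(g + (-197 + g)*(2*g)) = (-173/179 + g)*(g + 2*g*(-197 + g)))
d(K(14)) + L = (-8 + 4*14)*(67989 - 70693*(-8 + 4*14) + 358*(-8 + 4*14)²)/179 + 44122 = (-8 + 56)*(67989 - 70693*(-8 + 56) + 358*(-8 + 56)²)/179 + 44122 = (1/179)*48*(67989 - 70693*48 + 358*48²) + 44122 = (1/179)*48*(67989 - 3393264 + 358*2304) + 44122 = (1/179)*48*(67989 - 3393264 + 824832) + 44122 = (1/179)*48*(-2500443) + 44122 = -120021264/179 + 44122 = -112123426/179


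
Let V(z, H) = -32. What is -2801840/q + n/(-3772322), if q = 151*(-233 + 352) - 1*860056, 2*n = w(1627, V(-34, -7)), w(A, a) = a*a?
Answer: 5284505761968/1588311658007 ≈ 3.3271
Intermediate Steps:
w(A, a) = a²
n = 512 (n = (½)*(-32)² = (½)*1024 = 512)
q = -842087 (q = 151*119 - 860056 = 17969 - 860056 = -842087)
-2801840/q + n/(-3772322) = -2801840/(-842087) + 512/(-3772322) = -2801840*(-1/842087) + 512*(-1/3772322) = 2801840/842087 - 256/1886161 = 5284505761968/1588311658007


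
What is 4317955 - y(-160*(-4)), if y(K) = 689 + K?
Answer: 4316626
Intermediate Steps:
4317955 - y(-160*(-4)) = 4317955 - (689 - 160*(-4)) = 4317955 - (689 - 40*(-16)) = 4317955 - (689 + 640) = 4317955 - 1*1329 = 4317955 - 1329 = 4316626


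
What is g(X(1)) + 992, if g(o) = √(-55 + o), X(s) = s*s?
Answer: 992 + 3*I*√6 ≈ 992.0 + 7.3485*I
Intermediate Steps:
X(s) = s²
g(X(1)) + 992 = √(-55 + 1²) + 992 = √(-55 + 1) + 992 = √(-54) + 992 = 3*I*√6 + 992 = 992 + 3*I*√6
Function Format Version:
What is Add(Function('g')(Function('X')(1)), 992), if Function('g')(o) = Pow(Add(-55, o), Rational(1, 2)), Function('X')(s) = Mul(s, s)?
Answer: Add(992, Mul(3, I, Pow(6, Rational(1, 2)))) ≈ Add(992.00, Mul(7.3485, I))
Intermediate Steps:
Function('X')(s) = Pow(s, 2)
Add(Function('g')(Function('X')(1)), 992) = Add(Pow(Add(-55, Pow(1, 2)), Rational(1, 2)), 992) = Add(Pow(Add(-55, 1), Rational(1, 2)), 992) = Add(Pow(-54, Rational(1, 2)), 992) = Add(Mul(3, I, Pow(6, Rational(1, 2))), 992) = Add(992, Mul(3, I, Pow(6, Rational(1, 2))))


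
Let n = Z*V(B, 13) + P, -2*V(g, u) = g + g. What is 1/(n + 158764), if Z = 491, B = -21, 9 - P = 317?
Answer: 1/168767 ≈ 5.9253e-6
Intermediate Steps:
P = -308 (P = 9 - 1*317 = 9 - 317 = -308)
V(g, u) = -g (V(g, u) = -(g + g)/2 = -g)
n = 10003 (n = 491*(-1*(-21)) - 308 = 491*21 - 308 = 10311 - 308 = 10003)
1/(n + 158764) = 1/(10003 + 158764) = 1/168767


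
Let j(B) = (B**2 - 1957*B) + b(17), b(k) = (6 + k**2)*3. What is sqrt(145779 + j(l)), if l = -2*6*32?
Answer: 2*sqrt(261402) ≈ 1022.5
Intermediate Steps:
b(k) = 18 + 3*k**2
l = -384 (l = -12*32 = -384)
j(B) = 885 + B**2 - 1957*B (j(B) = (B**2 - 1957*B) + (18 + 3*17**2) = (B**2 - 1957*B) + (18 + 3*289) = (B**2 - 1957*B) + (18 + 867) = (B**2 - 1957*B) + 885 = 885 + B**2 - 1957*B)
sqrt(145779 + j(l)) = sqrt(145779 + (885 + (-384)**2 - 1957*(-384))) = sqrt(145779 + (885 + 147456 + 751488)) = sqrt(145779 + 899829) = sqrt(1045608) = 2*sqrt(261402)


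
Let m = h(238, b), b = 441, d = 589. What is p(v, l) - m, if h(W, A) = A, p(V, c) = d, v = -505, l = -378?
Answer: 148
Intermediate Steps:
p(V, c) = 589
m = 441
p(v, l) - m = 589 - 1*441 = 589 - 441 = 148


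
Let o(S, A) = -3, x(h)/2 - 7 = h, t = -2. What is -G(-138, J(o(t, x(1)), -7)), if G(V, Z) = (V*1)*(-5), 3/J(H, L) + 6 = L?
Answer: -690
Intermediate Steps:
x(h) = 14 + 2*h
J(H, L) = 3/(-6 + L)
G(V, Z) = -5*V (G(V, Z) = V*(-5) = -5*V)
-G(-138, J(o(t, x(1)), -7)) = -(-5)*(-138) = -1*690 = -690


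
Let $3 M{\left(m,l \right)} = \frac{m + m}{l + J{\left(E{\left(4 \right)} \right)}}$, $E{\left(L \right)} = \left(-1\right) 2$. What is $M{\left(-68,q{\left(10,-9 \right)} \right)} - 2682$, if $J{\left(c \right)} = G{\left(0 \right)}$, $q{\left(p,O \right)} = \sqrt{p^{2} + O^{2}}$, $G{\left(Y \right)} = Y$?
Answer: $-2682 - \frac{136 \sqrt{181}}{543} \approx -2685.4$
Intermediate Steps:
$E{\left(L \right)} = -2$
$q{\left(p,O \right)} = \sqrt{O^{2} + p^{2}}$
$J{\left(c \right)} = 0$
$M{\left(m,l \right)} = \frac{2 m}{3 l}$ ($M{\left(m,l \right)} = \frac{\left(m + m\right) \frac{1}{l + 0}}{3} = \frac{2 m \frac{1}{l}}{3} = \frac{2 m}{3 l}$)
$M{\left(-68,q{\left(10,-9 \right)} \right)} - 2682 = \frac{2}{3} \left(-68\right) \frac{1}{\sqrt{\left(-9\right)^{2} + 10^{2}}} - 2682 = \frac{2}{3} \left(-68\right) \frac{1}{\sqrt{81 + 100}} - 2682 = \frac{2}{3} \left(-68\right) \frac{1}{\sqrt{181}} - 2682 = \frac{2}{3} \left(-68\right) \frac{\sqrt{181}}{181} - 2682 = - \frac{136 \sqrt{181}}{543} - 2682 = -2682 - \frac{136 \sqrt{181}}{543}$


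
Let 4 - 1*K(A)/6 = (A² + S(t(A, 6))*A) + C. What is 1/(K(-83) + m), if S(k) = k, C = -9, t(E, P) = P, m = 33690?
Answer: -1/4578 ≈ -0.00021844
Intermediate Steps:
K(A) = 78 - 36*A - 6*A² (K(A) = 24 - 6*((A² + 6*A) - 9) = 24 - 6*(-9 + A² + 6*A) = 24 + (54 - 36*A - 6*A²) = 78 - 36*A - 6*A²)
1/(K(-83) + m) = 1/((78 - 36*(-83) - 6*(-83)²) + 33690) = 1/((78 + 2988 - 6*6889) + 33690) = 1/((78 + 2988 - 41334) + 33690) = 1/(-38268 + 33690) = 1/(-4578) = -1/4578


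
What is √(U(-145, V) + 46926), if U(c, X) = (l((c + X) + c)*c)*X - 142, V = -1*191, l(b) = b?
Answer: I*√13274511 ≈ 3643.4*I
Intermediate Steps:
V = -191
U(c, X) = -142 + X*c*(X + 2*c) (U(c, X) = (((c + X) + c)*c)*X - 142 = (((X + c) + c)*c)*X - 142 = ((X + 2*c)*c)*X - 142 = (c*(X + 2*c))*X - 142 = X*c*(X + 2*c) - 142 = -142 + X*c*(X + 2*c))
√(U(-145, V) + 46926) = √((-142 - 191*(-145)*(-191 + 2*(-145))) + 46926) = √((-142 - 191*(-145)*(-191 - 290)) + 46926) = √((-142 - 191*(-145)*(-481)) + 46926) = √((-142 - 13321295) + 46926) = √(-13321437 + 46926) = √(-13274511) = I*√13274511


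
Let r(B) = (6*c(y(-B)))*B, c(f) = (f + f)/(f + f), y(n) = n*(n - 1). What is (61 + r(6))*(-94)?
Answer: -9118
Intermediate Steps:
y(n) = n*(-1 + n)
c(f) = 1 (c(f) = (2*f)/((2*f)) = (2*f)*(1/(2*f)) = 1)
r(B) = 6*B (r(B) = (6*1)*B = 6*B)
(61 + r(6))*(-94) = (61 + 6*6)*(-94) = (61 + 36)*(-94) = 97*(-94) = -9118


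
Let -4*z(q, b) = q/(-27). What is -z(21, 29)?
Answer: -7/36 ≈ -0.19444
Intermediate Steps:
z(q, b) = q/108 (z(q, b) = -q/(4*(-27)) = -q*(-1)/(4*27) = -(-1)*q/108 = q/108)
-z(21, 29) = -21/108 = -1*7/36 = -7/36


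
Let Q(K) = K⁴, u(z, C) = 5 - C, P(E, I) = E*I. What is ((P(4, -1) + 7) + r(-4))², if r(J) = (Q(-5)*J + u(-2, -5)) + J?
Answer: 6205081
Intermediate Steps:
r(J) = 10 + 626*J (r(J) = ((-5)⁴*J + (5 - 1*(-5))) + J = (625*J + (5 + 5)) + J = (625*J + 10) + J = (10 + 625*J) + J = 10 + 626*J)
((P(4, -1) + 7) + r(-4))² = ((4*(-1) + 7) + (10 + 626*(-4)))² = ((-4 + 7) + (10 - 2504))² = (3 - 2494)² = (-2491)² = 6205081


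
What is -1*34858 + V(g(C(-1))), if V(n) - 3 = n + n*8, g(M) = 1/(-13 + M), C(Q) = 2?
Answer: -383414/11 ≈ -34856.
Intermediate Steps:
V(n) = 3 + 9*n (V(n) = 3 + (n + n*8) = 3 + (n + 8*n) = 3 + 9*n)
-1*34858 + V(g(C(-1))) = -1*34858 + (3 + 9/(-13 + 2)) = -34858 + (3 + 9/(-11)) = -34858 + (3 + 9*(-1/11)) = -34858 + (3 - 9/11) = -34858 + 24/11 = -383414/11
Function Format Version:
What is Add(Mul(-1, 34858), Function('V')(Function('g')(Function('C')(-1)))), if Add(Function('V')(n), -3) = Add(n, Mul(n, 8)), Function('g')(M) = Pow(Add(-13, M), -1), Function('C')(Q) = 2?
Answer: Rational(-383414, 11) ≈ -34856.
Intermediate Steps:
Function('V')(n) = Add(3, Mul(9, n)) (Function('V')(n) = Add(3, Add(n, Mul(n, 8))) = Add(3, Add(n, Mul(8, n))) = Add(3, Mul(9, n)))
Add(Mul(-1, 34858), Function('V')(Function('g')(Function('C')(-1)))) = Add(Mul(-1, 34858), Add(3, Mul(9, Pow(Add(-13, 2), -1)))) = Add(-34858, Add(3, Mul(9, Pow(-11, -1)))) = Add(-34858, Add(3, Mul(9, Rational(-1, 11)))) = Add(-34858, Add(3, Rational(-9, 11))) = Add(-34858, Rational(24, 11)) = Rational(-383414, 11)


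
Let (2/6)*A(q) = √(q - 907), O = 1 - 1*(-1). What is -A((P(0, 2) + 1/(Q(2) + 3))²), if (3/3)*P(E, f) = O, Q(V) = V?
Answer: -9*I*√2506/5 ≈ -90.108*I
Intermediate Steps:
O = 2 (O = 1 + 1 = 2)
P(E, f) = 2
A(q) = 3*√(-907 + q) (A(q) = 3*√(q - 907) = 3*√(-907 + q))
-A((P(0, 2) + 1/(Q(2) + 3))²) = -3*√(-907 + (2 + 1/(2 + 3))²) = -3*√(-907 + (2 + 1/5)²) = -3*√(-907 + (2 + ⅕)²) = -3*√(-907 + (11/5)²) = -3*√(-907 + 121/25) = -3*√(-22554/25) = -3*3*I*√2506/5 = -9*I*√2506/5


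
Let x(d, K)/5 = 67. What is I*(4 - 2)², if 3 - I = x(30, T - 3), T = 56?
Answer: -1328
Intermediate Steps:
x(d, K) = 335 (x(d, K) = 5*67 = 335)
I = -332 (I = 3 - 1*335 = 3 - 335 = -332)
I*(4 - 2)² = -332*(4 - 2)² = -332*2² = -332*4 = -1328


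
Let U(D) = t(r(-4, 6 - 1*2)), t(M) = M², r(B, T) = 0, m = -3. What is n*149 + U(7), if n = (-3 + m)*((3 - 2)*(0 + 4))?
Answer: -3576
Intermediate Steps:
n = -24 (n = (-3 - 3)*((3 - 2)*(0 + 4)) = -6*4 = -24)
U(D) = 0 (U(D) = 0² = 0)
n*149 + U(7) = -24*149 + 0 = -3576 + 0 = -3576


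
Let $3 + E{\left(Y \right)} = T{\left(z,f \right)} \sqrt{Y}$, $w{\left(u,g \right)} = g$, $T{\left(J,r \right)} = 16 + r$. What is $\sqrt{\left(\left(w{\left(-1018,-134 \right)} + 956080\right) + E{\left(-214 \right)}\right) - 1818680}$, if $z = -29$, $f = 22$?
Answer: $\sqrt{-862737 + 38 i \sqrt{214}} \approx 0.299 + 928.84 i$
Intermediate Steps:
$E{\left(Y \right)} = -3 + 38 \sqrt{Y}$ ($E{\left(Y \right)} = -3 + \left(16 + 22\right) \sqrt{Y} = -3 + 38 \sqrt{Y}$)
$\sqrt{\left(\left(w{\left(-1018,-134 \right)} + 956080\right) + E{\left(-214 \right)}\right) - 1818680} = \sqrt{\left(\left(-134 + 956080\right) - \left(3 - 38 \sqrt{-214}\right)\right) - 1818680} = \sqrt{\left(955946 - \left(3 - 38 i \sqrt{214}\right)\right) - 1818680} = \sqrt{\left(955943 + 38 i \sqrt{214}\right) - 1818680} = \sqrt{-862737 + 38 i \sqrt{214}}$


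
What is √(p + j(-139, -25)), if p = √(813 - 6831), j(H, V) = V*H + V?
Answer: √(3450 + I*√6018) ≈ 58.74 + 0.6603*I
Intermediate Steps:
j(H, V) = V + H*V (j(H, V) = H*V + V = V + H*V)
p = I*√6018 (p = √(-6018) = I*√6018 ≈ 77.576*I)
√(p + j(-139, -25)) = √(I*√6018 - 25*(1 - 139)) = √(I*√6018 - 25*(-138)) = √(I*√6018 + 3450) = √(3450 + I*√6018)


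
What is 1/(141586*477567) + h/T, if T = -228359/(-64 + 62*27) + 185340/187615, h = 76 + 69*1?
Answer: -592305892811368334423/575353747256256119574 ≈ -1.0295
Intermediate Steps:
h = 145 (h = 76 + 69 = 145)
T = -8509035277/60412030 (T = -228359/(-64 + 1674) + 185340*(1/187615) = -228359/1610 + 37068/37523 = -8509035277/60412030 ≈ -140.85)
1/(141586*477567) + h/T = 1/(141586*477567) + 145/(-8509035277/60412030) = (1/141586)*(1/477567) + 145*(-60412030/8509035277) = 1/67616801262 - 8759744350/8509035277 = -592305892811368334423/575353747256256119574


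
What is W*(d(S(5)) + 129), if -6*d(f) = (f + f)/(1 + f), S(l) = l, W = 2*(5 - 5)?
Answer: 0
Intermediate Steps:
W = 0 (W = 2*0 = 0)
d(f) = -f/(3*(1 + f)) (d(f) = -(f + f)/(6*(1 + f)) = -2*f/(6*(1 + f)) = -f/(3*(1 + f)))
W*(d(S(5)) + 129) = 0*(-1*5/(3 + 3*5) + 129) = 0*(-1*5/(3 + 15) + 129) = 0*(-1*5/18 + 129) = 0*(-1*5*1/18 + 129) = 0*(-5/18 + 129) = 0*(2317/18) = 0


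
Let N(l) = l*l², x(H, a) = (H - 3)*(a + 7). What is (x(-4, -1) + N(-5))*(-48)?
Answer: 8016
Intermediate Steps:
x(H, a) = (-3 + H)*(7 + a)
N(l) = l³
(x(-4, -1) + N(-5))*(-48) = ((-21 - 3*(-1) + 7*(-4) - 4*(-1)) + (-5)³)*(-48) = ((-21 + 3 - 28 + 4) - 125)*(-48) = (-42 - 125)*(-48) = -167*(-48) = 8016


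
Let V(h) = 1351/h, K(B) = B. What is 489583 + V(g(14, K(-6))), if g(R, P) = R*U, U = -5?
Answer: 4895637/10 ≈ 4.8956e+5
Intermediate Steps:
g(R, P) = -5*R (g(R, P) = R*(-5) = -5*R)
489583 + V(g(14, K(-6))) = 489583 + 1351/((-5*14)) = 489583 + 1351/(-70) = 489583 + 1351*(-1/70) = 489583 - 193/10 = 4895637/10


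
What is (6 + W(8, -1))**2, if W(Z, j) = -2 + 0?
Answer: 16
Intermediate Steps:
W(Z, j) = -2
(6 + W(8, -1))**2 = (6 - 2)**2 = 4**2 = 16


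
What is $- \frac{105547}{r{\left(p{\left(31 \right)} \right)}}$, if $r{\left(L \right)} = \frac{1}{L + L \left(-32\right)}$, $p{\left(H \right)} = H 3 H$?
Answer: $9433052031$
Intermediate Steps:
$p{\left(H \right)} = 3 H^{2}$ ($p{\left(H \right)} = 3 H H = 3 H^{2}$)
$r{\left(L \right)} = - \frac{1}{31 L}$ ($r{\left(L \right)} = \frac{1}{L - 32 L} = \frac{1}{\left(-31\right) L} = - \frac{1}{31 L}$)
$- \frac{105547}{r{\left(p{\left(31 \right)} \right)}} = - \frac{105547}{\left(- \frac{1}{31}\right) \frac{1}{3 \cdot 31^{2}}} = - \frac{105547}{\left(- \frac{1}{31}\right) \frac{1}{3 \cdot 961}} = - \frac{105547}{\left(- \frac{1}{31}\right) \frac{1}{2883}} = - \frac{105547}{- \frac{1}{89373}} = \left(-105547\right) \left(-89373\right) = 9433052031$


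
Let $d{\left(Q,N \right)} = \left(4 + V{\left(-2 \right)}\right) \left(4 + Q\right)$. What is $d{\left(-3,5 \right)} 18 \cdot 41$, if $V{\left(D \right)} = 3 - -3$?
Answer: $7380$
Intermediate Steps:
$V{\left(D \right)} = 6$ ($V{\left(D \right)} = 3 + 3 = 6$)
$d{\left(Q,N \right)} = 40 + 10 Q$ ($d{\left(Q,N \right)} = \left(4 + 6\right) \left(4 + Q\right) = 10 \left(4 + Q\right) = 40 + 10 Q$)
$d{\left(-3,5 \right)} 18 \cdot 41 = \left(40 + 10 \left(-3\right)\right) 18 \cdot 41 = \left(40 - 30\right) 18 \cdot 41 = 10 \cdot 18 \cdot 41 = 180 \cdot 41 = 7380$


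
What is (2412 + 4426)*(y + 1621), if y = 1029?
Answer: 18120700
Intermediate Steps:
(2412 + 4426)*(y + 1621) = (2412 + 4426)*(1029 + 1621) = 6838*2650 = 18120700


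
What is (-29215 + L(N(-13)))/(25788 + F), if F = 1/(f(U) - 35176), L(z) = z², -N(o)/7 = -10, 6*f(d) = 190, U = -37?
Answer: -854534465/906302067 ≈ -0.94288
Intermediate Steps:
f(d) = 95/3 (f(d) = (⅙)*190 = 95/3)
N(o) = 70 (N(o) = -7*(-10) = 70)
F = -3/105433 (F = 1/(95/3 - 35176) = 1/(-105433/3) = -3/105433 ≈ -2.8454e-5)
(-29215 + L(N(-13)))/(25788 + F) = (-29215 + 70²)/(25788 - 3/105433) = (-29215 + 4900)/(2718906201/105433) = -24315*105433/2718906201 = -854534465/906302067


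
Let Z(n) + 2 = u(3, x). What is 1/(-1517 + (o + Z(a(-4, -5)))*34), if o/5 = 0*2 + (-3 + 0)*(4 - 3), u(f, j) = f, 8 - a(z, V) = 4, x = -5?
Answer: -1/1993 ≈ -0.00050176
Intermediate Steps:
a(z, V) = 4 (a(z, V) = 8 - 1*4 = 8 - 4 = 4)
Z(n) = 1 (Z(n) = -2 + 3 = 1)
o = -15 (o = 5*(0*2 + (-3 + 0)*(4 - 3)) = 5*(0 - 3*1) = 5*(0 - 3) = 5*(-3) = -15)
1/(-1517 + (o + Z(a(-4, -5)))*34) = 1/(-1517 + (-15 + 1)*34) = 1/(-1517 - 14*34) = 1/(-1517 - 476) = 1/(-1993) = -1/1993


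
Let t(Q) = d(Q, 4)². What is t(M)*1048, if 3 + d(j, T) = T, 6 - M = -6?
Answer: 1048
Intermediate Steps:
M = 12 (M = 6 - 1*(-6) = 6 + 6 = 12)
d(j, T) = -3 + T
t(Q) = 1 (t(Q) = (-3 + 4)² = 1² = 1)
t(M)*1048 = 1*1048 = 1048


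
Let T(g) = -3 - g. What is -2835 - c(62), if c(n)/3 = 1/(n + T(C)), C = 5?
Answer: -51031/18 ≈ -2835.1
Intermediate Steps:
c(n) = 3/(-8 + n) (c(n) = 3/(n + (-3 - 1*5)) = 3/(n + (-3 - 5)) = 3/(n - 8) = 3/(-8 + n))
-2835 - c(62) = -2835 - 3/(-8 + 62) = -2835 - 3/54 = -2835 - 1*1/18 = -2835 - 1/18 = -51031/18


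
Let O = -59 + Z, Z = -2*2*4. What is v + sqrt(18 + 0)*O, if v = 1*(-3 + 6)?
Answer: 3 - 225*sqrt(2) ≈ -315.20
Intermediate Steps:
Z = -16 (Z = -4*4 = -16)
v = 3 (v = 1*3 = 3)
O = -75 (O = -59 - 16 = -75)
v + sqrt(18 + 0)*O = 3 + sqrt(18 + 0)*(-75) = 3 + sqrt(18)*(-75) = 3 + (3*sqrt(2))*(-75) = 3 - 225*sqrt(2)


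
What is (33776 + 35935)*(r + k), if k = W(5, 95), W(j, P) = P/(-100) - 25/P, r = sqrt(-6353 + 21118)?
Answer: -1691409/20 + 69711*sqrt(14765) ≈ 8.3861e+6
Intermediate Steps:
r = sqrt(14765) ≈ 121.51
W(j, P) = -25/P - P/100 (W(j, P) = P*(-1/100) - 25/P = -P/100 - 25/P = -25/P - P/100)
k = -461/380 (k = -25/95 - 1/100*95 = -25*1/95 - 19/20 = -5/19 - 19/20 = -461/380 ≈ -1.2132)
(33776 + 35935)*(r + k) = (33776 + 35935)*(sqrt(14765) - 461/380) = 69711*(-461/380 + sqrt(14765)) = -1691409/20 + 69711*sqrt(14765)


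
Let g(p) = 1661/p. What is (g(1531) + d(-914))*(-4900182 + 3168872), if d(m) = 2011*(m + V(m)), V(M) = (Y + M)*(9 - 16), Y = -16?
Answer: -29829079148435070/1531 ≈ -1.9483e+13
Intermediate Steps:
V(M) = 112 - 7*M (V(M) = (-16 + M)*(9 - 16) = (-16 + M)*(-7) = 112 - 7*M)
d(m) = 225232 - 12066*m (d(m) = 2011*(m + (112 - 7*m)) = 2011*(112 - 6*m) = 225232 - 12066*m)
(g(1531) + d(-914))*(-4900182 + 3168872) = (1661/1531 + (225232 - 12066*(-914)))*(-4900182 + 3168872) = (1661*(1/1531) + (225232 + 11028324))*(-1731310) = (1661/1531 + 11253556)*(-1731310) = (17229195897/1531)*(-1731310) = -29829079148435070/1531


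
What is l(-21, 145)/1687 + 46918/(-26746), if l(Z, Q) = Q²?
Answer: 241591992/22560251 ≈ 10.709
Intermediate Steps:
l(-21, 145)/1687 + 46918/(-26746) = 145²/1687 + 46918/(-26746) = 21025*(1/1687) + 46918*(-1/26746) = 21025/1687 - 23459/13373 = 241591992/22560251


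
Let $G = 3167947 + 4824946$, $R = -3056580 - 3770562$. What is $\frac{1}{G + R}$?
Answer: $\frac{1}{1165751} \approx 8.5782 \cdot 10^{-7}$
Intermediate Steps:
$R = -6827142$ ($R = -3056580 - 3770562 = -6827142$)
$G = 7992893$
$\frac{1}{G + R} = \frac{1}{7992893 - 6827142} = \frac{1}{1165751}$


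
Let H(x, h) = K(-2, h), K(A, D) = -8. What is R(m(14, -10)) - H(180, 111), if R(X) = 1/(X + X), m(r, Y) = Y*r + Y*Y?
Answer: 639/80 ≈ 7.9875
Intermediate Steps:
H(x, h) = -8
m(r, Y) = Y**2 + Y*r (m(r, Y) = Y*r + Y**2 = Y**2 + Y*r)
R(X) = 1/(2*X)
R(m(14, -10)) - H(180, 111) = 1/(2*((-10*(-10 + 14)))) - 1*(-8) = 1/(2*((-10*4))) + 8 = (1/2)/(-40) + 8 = (1/2)*(-1/40) + 8 = -1/80 + 8 = 639/80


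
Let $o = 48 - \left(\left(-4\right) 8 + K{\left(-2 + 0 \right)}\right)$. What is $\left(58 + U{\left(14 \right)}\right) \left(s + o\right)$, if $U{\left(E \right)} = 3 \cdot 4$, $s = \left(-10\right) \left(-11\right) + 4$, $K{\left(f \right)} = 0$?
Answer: $13580$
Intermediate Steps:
$s = 114$ ($s = 110 + 4 = 114$)
$U{\left(E \right)} = 12$
$o = 80$ ($o = 48 - \left(\left(-4\right) 8 + 0\right) = 48 - \left(-32 + 0\right) = 48 - -32 = 48 + 32 = 80$)
$\left(58 + U{\left(14 \right)}\right) \left(s + o\right) = \left(58 + 12\right) \left(114 + 80\right) = 70 \cdot 194 = 13580$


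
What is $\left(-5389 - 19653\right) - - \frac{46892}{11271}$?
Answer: $- \frac{282201490}{11271} \approx -25038.0$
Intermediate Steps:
$\left(-5389 - 19653\right) - - \frac{46892}{11271} = \left(-5389 - 19653\right) - \left(-46892\right) \frac{1}{11271} = -25042 - - \frac{46892}{11271} = -25042 + \frac{46892}{11271} = - \frac{282201490}{11271}$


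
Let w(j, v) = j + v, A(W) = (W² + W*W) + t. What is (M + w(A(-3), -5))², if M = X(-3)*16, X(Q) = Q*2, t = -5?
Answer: 7744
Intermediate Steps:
X(Q) = 2*Q
A(W) = -5 + 2*W² (A(W) = (W² + W*W) - 5 = (W² + W²) - 5 = 2*W² - 5 = -5 + 2*W²)
M = -96 (M = (2*(-3))*16 = -6*16 = -96)
(M + w(A(-3), -5))² = (-96 + ((-5 + 2*(-3)²) - 5))² = (-96 + ((-5 + 2*9) - 5))² = (-96 + ((-5 + 18) - 5))² = (-96 + (13 - 5))² = (-96 + 8)² = (-88)² = 7744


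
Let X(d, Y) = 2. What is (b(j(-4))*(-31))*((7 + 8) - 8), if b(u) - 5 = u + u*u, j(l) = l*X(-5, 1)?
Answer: -13237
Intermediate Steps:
j(l) = 2*l (j(l) = l*2 = 2*l)
b(u) = 5 + u + u**2 (b(u) = 5 + (u + u*u) = 5 + (u + u**2) = 5 + u + u**2)
(b(j(-4))*(-31))*((7 + 8) - 8) = ((5 + 2*(-4) + (2*(-4))**2)*(-31))*((7 + 8) - 8) = ((5 - 8 + (-8)**2)*(-31))*(15 - 8) = ((5 - 8 + 64)*(-31))*7 = (61*(-31))*7 = -1891*7 = -13237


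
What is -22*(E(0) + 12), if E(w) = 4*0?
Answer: -264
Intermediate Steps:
E(w) = 0
-22*(E(0) + 12) = -22*(0 + 12) = -22*12 = -264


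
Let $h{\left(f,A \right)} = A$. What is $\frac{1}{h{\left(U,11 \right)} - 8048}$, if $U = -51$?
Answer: $- \frac{1}{8037} \approx -0.00012442$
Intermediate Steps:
$\frac{1}{h{\left(U,11 \right)} - 8048} = \frac{1}{11 - 8048} = \frac{1}{-8037} = - \frac{1}{8037}$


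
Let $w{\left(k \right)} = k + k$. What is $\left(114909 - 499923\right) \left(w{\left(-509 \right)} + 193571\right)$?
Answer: $-74135600742$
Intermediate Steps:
$w{\left(k \right)} = 2 k$
$\left(114909 - 499923\right) \left(w{\left(-509 \right)} + 193571\right) = \left(114909 - 499923\right) \left(2 \left(-509\right) + 193571\right) = - 385014 \left(-1018 + 193571\right) = \left(-385014\right) 192553 = -74135600742$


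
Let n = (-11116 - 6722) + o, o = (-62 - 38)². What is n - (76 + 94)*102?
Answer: -25178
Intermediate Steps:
o = 10000 (o = (-100)² = 10000)
n = -7838 (n = (-11116 - 6722) + 10000 = -17838 + 10000 = -7838)
n - (76 + 94)*102 = -7838 - (76 + 94)*102 = -7838 - 170*102 = -7838 - 1*17340 = -7838 - 17340 = -25178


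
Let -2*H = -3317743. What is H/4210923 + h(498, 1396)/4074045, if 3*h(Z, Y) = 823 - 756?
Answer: 13516822368329/34310979587070 ≈ 0.39395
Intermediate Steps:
h(Z, Y) = 67/3 (h(Z, Y) = (823 - 756)/3 = (1/3)*67 = 67/3)
H = 3317743/2 (H = -1/2*(-3317743) = 3317743/2 ≈ 1.6589e+6)
H/4210923 + h(498, 1396)/4074045 = (3317743/2)/4210923 + (67/3)/4074045 = (3317743/2)*(1/4210923) + (67/3)*(1/4074045) = 3317743/8421846 + 67/12222135 = 13516822368329/34310979587070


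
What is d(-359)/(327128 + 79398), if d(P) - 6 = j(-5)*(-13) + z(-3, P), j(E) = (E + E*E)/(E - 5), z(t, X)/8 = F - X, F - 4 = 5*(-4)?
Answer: 1388/203263 ≈ 0.0068286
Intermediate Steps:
F = -16 (F = 4 + 5*(-4) = 4 - 20 = -16)
z(t, X) = -128 - 8*X (z(t, X) = 8*(-16 - X) = -128 - 8*X)
j(E) = (E + E²)/(-5 + E)
d(P) = -96 - 8*P (d(P) = 6 + (-5*(1 - 5)/(-5 - 5)*(-13) + (-128 - 8*P)) = 6 + (-5*(-4)/(-10)*(-13) + (-128 - 8*P)) = 6 + (-5*(-⅒)*(-4)*(-13) + (-128 - 8*P)) = 6 + (-2*(-13) + (-128 - 8*P)) = 6 + (26 + (-128 - 8*P)) = 6 + (-102 - 8*P) = -96 - 8*P)
d(-359)/(327128 + 79398) = (-96 - 8*(-359))/(327128 + 79398) = (-96 + 2872)/406526 = 2776*(1/406526) = 1388/203263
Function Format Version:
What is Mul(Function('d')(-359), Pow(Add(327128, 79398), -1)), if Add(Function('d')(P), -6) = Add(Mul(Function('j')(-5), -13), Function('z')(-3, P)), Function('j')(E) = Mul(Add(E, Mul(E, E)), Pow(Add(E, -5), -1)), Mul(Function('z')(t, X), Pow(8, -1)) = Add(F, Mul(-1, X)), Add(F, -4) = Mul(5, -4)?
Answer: Rational(1388, 203263) ≈ 0.0068286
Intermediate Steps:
F = -16 (F = Add(4, Mul(5, -4)) = Add(4, -20) = -16)
Function('z')(t, X) = Add(-128, Mul(-8, X)) (Function('z')(t, X) = Mul(8, Add(-16, Mul(-1, X))) = Add(-128, Mul(-8, X)))
Function('j')(E) = Mul(Pow(Add(-5, E), -1), Add(E, Pow(E, 2))) (Function('j')(E) = Mul(Add(E, Pow(E, 2)), Pow(Add(-5, E), -1)) = Mul(Pow(Add(-5, E), -1), Add(E, Pow(E, 2))))
Function('d')(P) = Add(-96, Mul(-8, P)) (Function('d')(P) = Add(6, Add(Mul(Mul(-5, Pow(Add(-5, -5), -1), Add(1, -5)), -13), Add(-128, Mul(-8, P)))) = Add(6, Add(Mul(Mul(-5, Pow(-10, -1), -4), -13), Add(-128, Mul(-8, P)))) = Add(6, Add(Mul(Mul(-5, Rational(-1, 10), -4), -13), Add(-128, Mul(-8, P)))) = Add(6, Add(Mul(-2, -13), Add(-128, Mul(-8, P)))) = Add(6, Add(26, Add(-128, Mul(-8, P)))) = Add(6, Add(-102, Mul(-8, P))) = Add(-96, Mul(-8, P)))
Mul(Function('d')(-359), Pow(Add(327128, 79398), -1)) = Mul(Add(-96, Mul(-8, -359)), Pow(Add(327128, 79398), -1)) = Mul(Add(-96, 2872), Pow(406526, -1)) = Mul(2776, Rational(1, 406526)) = Rational(1388, 203263)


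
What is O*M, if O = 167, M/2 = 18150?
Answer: 6062100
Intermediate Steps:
M = 36300 (M = 2*18150 = 36300)
O*M = 167*36300 = 6062100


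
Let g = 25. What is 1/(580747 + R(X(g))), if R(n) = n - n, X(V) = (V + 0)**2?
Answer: 1/580747 ≈ 1.7219e-6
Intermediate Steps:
X(V) = V**2
R(n) = 0
1/(580747 + R(X(g))) = 1/(580747 + 0) = 1/580747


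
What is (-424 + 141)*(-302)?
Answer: 85466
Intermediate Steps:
(-424 + 141)*(-302) = -283*(-302) = 85466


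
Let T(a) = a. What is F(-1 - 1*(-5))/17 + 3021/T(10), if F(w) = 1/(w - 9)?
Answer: 10271/34 ≈ 302.09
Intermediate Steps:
F(w) = 1/(-9 + w)
F(-1 - 1*(-5))/17 + 3021/T(10) = 1/(-9 + (-1 - 1*(-5))*17) + 3021/10 = (1/17)/(-9 + (-1 + 5)) + 3021*(1/10) = (1/17)/(-9 + 4) + 3021/10 = (1/17)/(-5) + 3021/10 = -1/5*1/17 + 3021/10 = -1/85 + 3021/10 = 10271/34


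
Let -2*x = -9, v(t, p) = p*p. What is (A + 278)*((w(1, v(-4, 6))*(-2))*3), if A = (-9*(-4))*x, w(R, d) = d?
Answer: -95040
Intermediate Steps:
v(t, p) = p²
x = 9/2 (x = -½*(-9) = 9/2 ≈ 4.5000)
A = 162 (A = -9*(-4)*(9/2) = 36*(9/2) = 162)
(A + 278)*((w(1, v(-4, 6))*(-2))*3) = (162 + 278)*((6²*(-2))*3) = 440*((36*(-2))*3) = 440*(-72*3) = 440*(-216) = -95040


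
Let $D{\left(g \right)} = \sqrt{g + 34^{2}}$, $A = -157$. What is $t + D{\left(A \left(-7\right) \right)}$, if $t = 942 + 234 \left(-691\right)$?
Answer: $-160752 + \sqrt{2255} \approx -1.607 \cdot 10^{5}$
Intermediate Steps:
$D{\left(g \right)} = \sqrt{1156 + g}$ ($D{\left(g \right)} = \sqrt{g + 1156} = \sqrt{1156 + g}$)
$t = -160752$ ($t = 942 - 161694 = -160752$)
$t + D{\left(A \left(-7\right) \right)} = -160752 + \sqrt{1156 - -1099} = -160752 + \sqrt{1156 + 1099} = -160752 + \sqrt{2255}$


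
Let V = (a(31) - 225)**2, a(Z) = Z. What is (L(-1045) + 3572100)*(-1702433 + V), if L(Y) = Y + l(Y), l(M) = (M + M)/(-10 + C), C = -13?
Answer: -136740357394935/23 ≈ -5.9452e+12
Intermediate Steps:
l(M) = -2*M/23 (l(M) = (M + M)/(-10 - 13) = (2*M)/(-23) = (2*M)*(-1/23) = -2*M/23)
L(Y) = 21*Y/23 (L(Y) = Y - 2*Y/23 = 21*Y/23)
V = 37636 (V = (31 - 225)**2 = (-194)**2 = 37636)
(L(-1045) + 3572100)*(-1702433 + V) = ((21/23)*(-1045) + 3572100)*(-1702433 + 37636) = (-21945/23 + 3572100)*(-1664797) = (82136355/23)*(-1664797) = -136740357394935/23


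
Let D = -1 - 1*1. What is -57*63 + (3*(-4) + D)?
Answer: -3605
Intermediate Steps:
D = -2 (D = -1 - 1 = -2)
-57*63 + (3*(-4) + D) = -57*63 + (3*(-4) - 2) = -3591 + (-12 - 2) = -3591 - 14 = -3605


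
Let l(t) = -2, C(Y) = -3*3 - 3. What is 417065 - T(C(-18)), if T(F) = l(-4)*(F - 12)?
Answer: 417017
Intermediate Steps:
C(Y) = -12 (C(Y) = -9 - 3 = -12)
T(F) = 24 - 2*F (T(F) = -2*(F - 12) = -2*(-12 + F) = 24 - 2*F)
417065 - T(C(-18)) = 417065 - (24 - 2*(-12)) = 417065 - (24 + 24) = 417065 - 1*48 = 417065 - 48 = 417017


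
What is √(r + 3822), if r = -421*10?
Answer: 2*I*√97 ≈ 19.698*I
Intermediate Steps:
r = -4210
√(r + 3822) = √(-4210 + 3822) = √(-388) = 2*I*√97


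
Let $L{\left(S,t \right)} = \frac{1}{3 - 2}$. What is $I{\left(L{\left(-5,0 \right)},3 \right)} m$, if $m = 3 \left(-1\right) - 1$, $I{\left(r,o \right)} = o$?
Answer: $-12$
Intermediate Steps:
$L{\left(S,t \right)} = 1$ ($L{\left(S,t \right)} = 1^{-1} = 1$)
$m = -4$ ($m = -3 - 1 = -4$)
$I{\left(L{\left(-5,0 \right)},3 \right)} m = 3 \left(-4\right) = -12$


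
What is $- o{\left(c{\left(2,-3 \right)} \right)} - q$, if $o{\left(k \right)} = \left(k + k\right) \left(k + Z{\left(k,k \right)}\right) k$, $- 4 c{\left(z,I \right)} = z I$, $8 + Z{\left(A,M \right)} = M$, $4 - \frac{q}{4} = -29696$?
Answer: $- \frac{237555}{2} \approx -1.1878 \cdot 10^{5}$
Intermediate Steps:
$q = 118800$ ($q = 16 - -118784 = 16 + 118784 = 118800$)
$Z{\left(A,M \right)} = -8 + M$
$c{\left(z,I \right)} = - \frac{I z}{4}$ ($c{\left(z,I \right)} = - \frac{z I}{4} = - \frac{I z}{4}$)
$o{\left(k \right)} = 2 k^{2} \left(-8 + 2 k\right)$ ($o{\left(k \right)} = \left(k + k\right) \left(k + \left(-8 + k\right)\right) k = 2 k \left(-8 + 2 k\right) k = 2 k^{2} \left(-8 + 2 k\right)$)
$- o{\left(c{\left(2,-3 \right)} \right)} - q = - 4 \left(\left(- \frac{1}{4}\right) \left(-3\right) 2\right)^{2} \left(-4 - \left(- \frac{3}{4}\right) 2\right) - 118800 = - 4 \left(\frac{3}{2}\right)^{2} \left(-4 + \frac{3}{2}\right) - 118800 = - \frac{4 \cdot 9 \left(-5\right)}{4 \cdot 2} - 118800 = \left(-1\right) \left(- \frac{45}{2}\right) - 118800 = \frac{45}{2} - 118800 = - \frac{237555}{2}$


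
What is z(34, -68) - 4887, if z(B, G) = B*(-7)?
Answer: -5125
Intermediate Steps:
z(B, G) = -7*B
z(34, -68) - 4887 = -7*34 - 4887 = -238 - 4887 = -5125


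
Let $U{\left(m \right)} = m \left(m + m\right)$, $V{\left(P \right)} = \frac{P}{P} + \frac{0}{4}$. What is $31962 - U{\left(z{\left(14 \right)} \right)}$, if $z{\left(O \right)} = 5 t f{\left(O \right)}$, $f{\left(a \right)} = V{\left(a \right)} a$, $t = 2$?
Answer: $-7238$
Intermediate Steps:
$V{\left(P \right)} = 1$ ($V{\left(P \right)} = 1 + 0 \cdot \frac{1}{4} = 1 + 0 = 1$)
$f{\left(a \right)} = a$ ($f{\left(a \right)} = 1 a = a$)
$z{\left(O \right)} = 10 O$ ($z{\left(O \right)} = 5 \cdot 2 O = 10 O$)
$U{\left(m \right)} = 2 m^{2}$ ($U{\left(m \right)} = m 2 m = 2 m^{2}$)
$31962 - U{\left(z{\left(14 \right)} \right)} = 31962 - 2 \left(10 \cdot 14\right)^{2} = 31962 - 2 \cdot 140^{2} = 31962 - 2 \cdot 19600 = 31962 - 39200 = -7238$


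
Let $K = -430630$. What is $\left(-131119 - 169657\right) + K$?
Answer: $-731406$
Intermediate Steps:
$\left(-131119 - 169657\right) + K = \left(-131119 - 169657\right) - 430630 = -300776 - 430630 = -731406$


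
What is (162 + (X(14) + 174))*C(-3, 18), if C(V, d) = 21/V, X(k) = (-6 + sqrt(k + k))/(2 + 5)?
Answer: -2346 - 2*sqrt(7) ≈ -2351.3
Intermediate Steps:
X(k) = -6/7 + sqrt(2)*sqrt(k)/7 (X(k) = (-6 + sqrt(2*k))/7 = (-6 + sqrt(2)*sqrt(k))*(1/7) = -6/7 + sqrt(2)*sqrt(k)/7)
(162 + (X(14) + 174))*C(-3, 18) = (162 + ((-6/7 + sqrt(2)*sqrt(14)/7) + 174))*(21/(-3)) = (162 + ((-6/7 + 2*sqrt(7)/7) + 174))*(21*(-1/3)) = (162 + (1212/7 + 2*sqrt(7)/7))*(-7) = (2346/7 + 2*sqrt(7)/7)*(-7) = -2346 - 2*sqrt(7)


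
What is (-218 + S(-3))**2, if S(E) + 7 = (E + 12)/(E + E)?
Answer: 205209/4 ≈ 51302.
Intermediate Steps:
S(E) = -7 + (12 + E)/(2*E) (S(E) = -7 + (E + 12)/(E + E) = -7 + (12 + E)/((2*E)) = -7 + (12 + E)*(1/(2*E)) = -7 + (12 + E)/(2*E))
(-218 + S(-3))**2 = (-218 + (-13/2 + 6/(-3)))**2 = (-218 + (-13/2 + 6*(-1/3)))**2 = (-218 + (-13/2 - 2))**2 = (-218 - 17/2)**2 = (-453/2)**2 = 205209/4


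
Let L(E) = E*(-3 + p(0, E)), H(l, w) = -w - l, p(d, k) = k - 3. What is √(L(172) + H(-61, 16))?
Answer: √28597 ≈ 169.11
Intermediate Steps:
p(d, k) = -3 + k
H(l, w) = -l - w
L(E) = E*(-6 + E) (L(E) = E*(-3 + (-3 + E)) = E*(-6 + E))
√(L(172) + H(-61, 16)) = √(172*(-6 + 172) + (-1*(-61) - 1*16)) = √(172*166 + (61 - 16)) = √(28552 + 45) = √28597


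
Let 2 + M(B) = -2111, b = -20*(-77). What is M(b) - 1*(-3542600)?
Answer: 3540487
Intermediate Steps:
b = 1540
M(B) = -2113 (M(B) = -2 - 2111 = -2113)
M(b) - 1*(-3542600) = -2113 - 1*(-3542600) = -2113 + 3542600 = 3540487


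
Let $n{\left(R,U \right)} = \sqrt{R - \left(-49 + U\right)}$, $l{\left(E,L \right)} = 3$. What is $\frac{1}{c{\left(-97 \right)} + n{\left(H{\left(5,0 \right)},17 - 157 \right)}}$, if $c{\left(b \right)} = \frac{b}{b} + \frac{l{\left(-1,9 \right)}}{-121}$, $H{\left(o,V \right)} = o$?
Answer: $- \frac{7139}{1413215} + \frac{14641 \sqrt{194}}{2826430} \approx 0.067098$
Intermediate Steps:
$c{\left(b \right)} = \frac{118}{121}$ ($c{\left(b \right)} = \frac{b}{b} + \frac{3}{-121} = 1 + 3 \left(- \frac{1}{121}\right) = 1 - \frac{3}{121} = \frac{118}{121}$)
$n{\left(R,U \right)} = \sqrt{49 + R - U}$
$\frac{1}{c{\left(-97 \right)} + n{\left(H{\left(5,0 \right)},17 - 157 \right)}} = \frac{1}{\frac{118}{121} + \sqrt{49 + 5 - \left(17 - 157\right)}} = \frac{1}{\frac{118}{121} + \sqrt{49 + 5 - -140}} = \frac{1}{\frac{118}{121} + \sqrt{49 + 5 + 140}} = \frac{1}{\frac{118}{121} + \sqrt{194}}$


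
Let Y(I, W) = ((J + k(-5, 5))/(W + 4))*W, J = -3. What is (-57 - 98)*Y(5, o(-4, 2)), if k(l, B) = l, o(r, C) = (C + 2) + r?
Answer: 0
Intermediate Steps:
o(r, C) = 2 + C + r (o(r, C) = (2 + C) + r = 2 + C + r)
Y(I, W) = -8*W/(4 + W) (Y(I, W) = ((-3 - 5)/(W + 4))*W = (-8/(4 + W))*W = -8*W/(4 + W))
(-57 - 98)*Y(5, o(-4, 2)) = (-57 - 98)*(-8*(2 + 2 - 4)/(4 + (2 + 2 - 4))) = -(-1240)*0/(4 + 0) = -(-1240)*0/4 = -155*0 = 0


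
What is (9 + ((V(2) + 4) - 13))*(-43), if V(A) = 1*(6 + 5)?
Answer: -473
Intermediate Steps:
V(A) = 11 (V(A) = 1*11 = 11)
(9 + ((V(2) + 4) - 13))*(-43) = (9 + ((11 + 4) - 13))*(-43) = (9 + (15 - 13))*(-43) = (9 + 2)*(-43) = 11*(-43) = -473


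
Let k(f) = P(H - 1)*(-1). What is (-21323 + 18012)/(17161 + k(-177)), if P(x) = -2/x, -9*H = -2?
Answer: -2107/10919 ≈ -0.19297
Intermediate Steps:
H = 2/9 (H = -1/9*(-2) = 2/9 ≈ 0.22222)
k(f) = -18/7 (k(f) = -2/(2/9 - 1)*(-1) = -2/(-7/9)*(-1) = -2*(-9/7)*(-1) = (18/7)*(-1) = -18/7)
(-21323 + 18012)/(17161 + k(-177)) = (-21323 + 18012)/(17161 - 18/7) = -3311/120109/7 = -3311*7/120109 = -2107/10919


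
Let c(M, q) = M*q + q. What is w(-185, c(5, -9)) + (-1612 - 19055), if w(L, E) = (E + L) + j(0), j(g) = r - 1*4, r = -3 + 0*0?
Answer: -20913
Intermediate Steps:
r = -3 (r = -3 + 0 = -3)
j(g) = -7 (j(g) = -3 - 1*4 = -3 - 4 = -7)
c(M, q) = q + M*q
w(L, E) = -7 + E + L (w(L, E) = (E + L) - 7 = -7 + E + L)
w(-185, c(5, -9)) + (-1612 - 19055) = (-7 - 9*(1 + 5) - 185) + (-1612 - 19055) = (-7 - 9*6 - 185) - 20667 = (-7 - 54 - 185) - 20667 = -246 - 20667 = -20913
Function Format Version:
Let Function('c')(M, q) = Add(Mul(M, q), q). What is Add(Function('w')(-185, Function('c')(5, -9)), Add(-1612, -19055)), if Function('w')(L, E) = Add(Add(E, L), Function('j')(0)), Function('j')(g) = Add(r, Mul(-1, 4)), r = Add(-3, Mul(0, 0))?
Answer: -20913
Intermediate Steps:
r = -3 (r = Add(-3, 0) = -3)
Function('j')(g) = -7 (Function('j')(g) = Add(-3, Mul(-1, 4)) = Add(-3, -4) = -7)
Function('c')(M, q) = Add(q, Mul(M, q))
Function('w')(L, E) = Add(-7, E, L) (Function('w')(L, E) = Add(Add(E, L), -7) = Add(-7, E, L))
Add(Function('w')(-185, Function('c')(5, -9)), Add(-1612, -19055)) = Add(Add(-7, Mul(-9, Add(1, 5)), -185), Add(-1612, -19055)) = Add(Add(-7, Mul(-9, 6), -185), -20667) = Add(Add(-7, -54, -185), -20667) = Add(-246, -20667) = -20913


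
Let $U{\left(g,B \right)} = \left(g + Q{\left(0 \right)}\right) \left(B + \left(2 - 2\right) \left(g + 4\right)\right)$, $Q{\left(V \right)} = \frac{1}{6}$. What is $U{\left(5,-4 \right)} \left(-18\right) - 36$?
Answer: $336$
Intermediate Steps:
$Q{\left(V \right)} = \frac{1}{6}$
$U{\left(g,B \right)} = B \left(\frac{1}{6} + g\right)$ ($U{\left(g,B \right)} = \left(g + \frac{1}{6}\right) \left(B + \left(2 - 2\right) \left(g + 4\right)\right) = \left(\frac{1}{6} + g\right) \left(B + 0 \left(4 + g\right)\right) = \left(\frac{1}{6} + g\right) \left(B + 0\right) = \left(\frac{1}{6} + g\right) B = B \left(\frac{1}{6} + g\right)$)
$U{\left(5,-4 \right)} \left(-18\right) - 36 = - 4 \left(\frac{1}{6} + 5\right) \left(-18\right) - 36 = \left(-4\right) \frac{31}{6} \left(-18\right) - 36 = \left(- \frac{62}{3}\right) \left(-18\right) - 36 = 372 - 36 = 336$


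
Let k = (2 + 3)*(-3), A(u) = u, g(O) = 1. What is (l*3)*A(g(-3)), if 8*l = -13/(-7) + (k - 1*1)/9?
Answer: 5/168 ≈ 0.029762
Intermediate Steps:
k = -15 (k = 5*(-3) = -15)
l = 5/504 (l = (-13/(-7) + (-15 - 1*1)/9)/8 = (-13*(-⅐) + (-15 - 1)*(⅑))/8 = (13/7 - 16*⅑)/8 = (13/7 - 16/9)/8 = (⅛)*(5/63) = 5/504 ≈ 0.0099206)
(l*3)*A(g(-3)) = ((5/504)*3)*1 = (5/168)*1 = 5/168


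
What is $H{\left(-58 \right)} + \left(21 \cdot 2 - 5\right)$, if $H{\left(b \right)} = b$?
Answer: $-21$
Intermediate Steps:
$H{\left(-58 \right)} + \left(21 \cdot 2 - 5\right) = -58 + \left(21 \cdot 2 - 5\right) = -58 + \left(42 - 5\right) = -58 + 37 = -21$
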